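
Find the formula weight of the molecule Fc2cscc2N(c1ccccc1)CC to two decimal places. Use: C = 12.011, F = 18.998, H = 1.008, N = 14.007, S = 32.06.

Molecular formula: C12H12FNS.
M = 12×12.011 + 1×18.998 + 12×1.008 + 1×14.007 + 1×32.06 = 221.29 g/mol.

221.29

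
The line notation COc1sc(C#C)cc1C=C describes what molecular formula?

C9H8OS

Heavy atoms from the SMILES: 9 C, 1 O, 1 S.
Implicit hydrogens by atom environment:
  3 × C (aromatic): no H
  2 × C: 1 H each → 2
  1 × C: 3 H
  1 × C: 2 H
  1 × C (aromatic): 1 H
  1 × C: no H
  1 × O: no H
  1 × S (aromatic): no H
  Total hydrogens = 8.
Molecular formula: C9H8OS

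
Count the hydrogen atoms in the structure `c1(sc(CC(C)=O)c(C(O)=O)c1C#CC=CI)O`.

Hydrogens are implicit in SMILES; fill each atom to its normal valence:
  4 × C (aromatic): no H
  4 × C: no H
  2 × C: 1 H each → 2
  2 × O: 1 H each → 2
  2 × O: no H
  1 × C: 3 H
  1 × C: 2 H
  1 × I: no H
  1 × S (aromatic): no H
  Total hydrogens = 9.

9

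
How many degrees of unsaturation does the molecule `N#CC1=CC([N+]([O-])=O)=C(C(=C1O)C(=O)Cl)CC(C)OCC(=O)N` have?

9

Molecular formula from the SMILES: C13H12ClN3O6.
DoU = (2C + 2 + N − H − X)/2 = (2·13 + 2 + 3 − 12 − 1)/2 = 18/2 = 9.
(Structurally: 1 ring(s) + 8 π bond(s) = 9.)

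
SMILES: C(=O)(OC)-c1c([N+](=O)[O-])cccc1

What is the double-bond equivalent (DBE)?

6

Molecular formula from the SMILES: C8H7NO4.
DoU = (2C + 2 + N − H − X)/2 = (2·8 + 2 + 1 − 7 − 0)/2 = 12/2 = 6.
(Structurally: 1 ring(s) + 5 π bond(s) = 6.)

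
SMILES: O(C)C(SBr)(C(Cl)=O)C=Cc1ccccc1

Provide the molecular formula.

C11H10BrClO2S

Heavy atoms from the SMILES: 1 Br, 11 C, 1 Cl, 2 O, 1 S.
Implicit hydrogens by atom environment:
  5 × C (aromatic): 1 H each → 5
  2 × C: 1 H each → 2
  2 × C: no H
  2 × O: no H
  1 × Br: no H
  1 × C: 3 H
  1 × C (aromatic): no H
  1 × Cl: no H
  1 × S: no H
  Total hydrogens = 10.
Molecular formula: C11H10BrClO2S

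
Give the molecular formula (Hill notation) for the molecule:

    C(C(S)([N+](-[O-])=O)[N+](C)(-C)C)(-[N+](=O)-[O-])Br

Heavy atoms from the SMILES: 1 Br, 5 C, 3 N, 4 O, 1 S.
Implicit hydrogens by atom environment:
  3 × C: 3 H each → 9
  3 × N (charge +1): no H
  2 × O: no H
  2 × O (charge -1): no H
  1 × Br: no H
  1 × C: 1 H
  1 × C: no H
  1 × S: 1 H
  Total hydrogens = 11.
Net charge +1.
Molecular formula: C5H11BrN3O4S+

C5H11BrN3O4S+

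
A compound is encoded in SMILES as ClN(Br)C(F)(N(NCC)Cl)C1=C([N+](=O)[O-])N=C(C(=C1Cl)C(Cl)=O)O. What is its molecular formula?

C9H7BrCl4FN5O4

Heavy atoms from the SMILES: 1 Br, 9 C, 4 Cl, 1 F, 5 N, 4 O.
Implicit hydrogens by atom environment:
  5 × C (aromatic): no H
  4 × Cl: no H
  2 × C: no H
  2 × N: no H
  2 × O: no H
  1 × Br: no H
  1 × C: 3 H
  1 × C: 2 H
  1 × F: no H
  1 × N: 1 H
  1 × N (aromatic): no H
  1 × N (charge +1): no H
  1 × O: 1 H
  1 × O (charge -1): no H
  Total hydrogens = 7.
Molecular formula: C9H7BrCl4FN5O4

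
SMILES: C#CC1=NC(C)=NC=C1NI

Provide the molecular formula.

Heavy atoms from the SMILES: 7 C, 1 I, 3 N.
Implicit hydrogens by atom environment:
  3 × C (aromatic): no H
  2 × N (aromatic): no H
  1 × C: 3 H
  1 × C (aromatic): 1 H
  1 × C: 1 H
  1 × C: no H
  1 × I: no H
  1 × N: 1 H
  Total hydrogens = 6.
Molecular formula: C7H6IN3

C7H6IN3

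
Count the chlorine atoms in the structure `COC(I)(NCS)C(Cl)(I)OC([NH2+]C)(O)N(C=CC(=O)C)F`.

The symbol for chlorine appears 1 time in the SMILES.

1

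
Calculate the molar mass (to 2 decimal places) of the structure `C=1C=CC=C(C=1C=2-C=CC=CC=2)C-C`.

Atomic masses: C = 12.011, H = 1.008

182.27

Molecular formula: C14H14.
M = 14×12.011 + 14×1.008 = 182.27 g/mol.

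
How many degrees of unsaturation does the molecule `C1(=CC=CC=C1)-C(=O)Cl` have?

Molecular formula from the SMILES: C7H5ClO.
DoU = (2C + 2 + N − H − X)/2 = (2·7 + 2 + 0 − 5 − 1)/2 = 10/2 = 5.
(Structurally: 1 ring(s) + 4 π bond(s) = 5.)

5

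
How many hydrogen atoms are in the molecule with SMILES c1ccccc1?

6

Hydrogens are implicit in SMILES; fill each atom to its normal valence:
  6 × C (aromatic): 1 H each → 6
  Total hydrogens = 6.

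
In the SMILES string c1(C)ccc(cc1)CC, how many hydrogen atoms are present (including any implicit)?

12

Hydrogens are implicit in SMILES; fill each atom to its normal valence:
  4 × C (aromatic): 1 H each → 4
  2 × C: 3 H each → 6
  2 × C (aromatic): no H
  1 × C: 2 H
  Total hydrogens = 12.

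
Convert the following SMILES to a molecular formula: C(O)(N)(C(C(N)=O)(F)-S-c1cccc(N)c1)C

C10H14FN3O2S

Heavy atoms from the SMILES: 10 C, 1 F, 3 N, 2 O, 1 S.
Implicit hydrogens by atom environment:
  4 × C (aromatic): 1 H each → 4
  3 × C: no H
  3 × N: 2 H each → 6
  2 × C (aromatic): no H
  1 × C: 3 H
  1 × F: no H
  1 × O: 1 H
  1 × O: no H
  1 × S: no H
  Total hydrogens = 14.
Molecular formula: C10H14FN3O2S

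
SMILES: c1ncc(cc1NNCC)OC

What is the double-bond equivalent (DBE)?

Molecular formula from the SMILES: C8H13N3O.
DoU = (2C + 2 + N − H − X)/2 = (2·8 + 2 + 3 − 13 − 0)/2 = 8/2 = 4.
(Structurally: 1 ring(s) + 3 π bond(s) = 4.)

4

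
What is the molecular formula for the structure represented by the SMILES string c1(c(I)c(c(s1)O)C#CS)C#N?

Heavy atoms from the SMILES: 7 C, 1 I, 1 N, 1 O, 2 S.
Implicit hydrogens by atom environment:
  4 × C (aromatic): no H
  3 × C: no H
  1 × I: no H
  1 × N: no H
  1 × O: 1 H
  1 × S: 1 H
  1 × S (aromatic): no H
  Total hydrogens = 2.
Molecular formula: C7H2INOS2

C7H2INOS2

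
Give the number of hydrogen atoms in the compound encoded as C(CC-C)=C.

Hydrogens are implicit in SMILES; fill each atom to its normal valence:
  3 × C: 2 H each → 6
  1 × C: 3 H
  1 × C: 1 H
  Total hydrogens = 10.

10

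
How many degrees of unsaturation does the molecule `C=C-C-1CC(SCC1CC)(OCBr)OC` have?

Molecular formula from the SMILES: C11H19BrO2S.
DoU = (2C + 2 + N − H − X)/2 = (2·11 + 2 + 0 − 19 − 1)/2 = 4/2 = 2.
(Structurally: 1 ring(s) + 1 π bond(s) = 2.)

2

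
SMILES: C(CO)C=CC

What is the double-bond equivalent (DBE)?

Molecular formula from the SMILES: C5H10O.
DoU = (2C + 2 + N − H − X)/2 = (2·5 + 2 + 0 − 10 − 0)/2 = 2/2 = 1.
(Structurally: 0 ring(s) + 1 π bond(s) = 1.)

1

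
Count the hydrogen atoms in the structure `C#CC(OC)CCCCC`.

16

Hydrogens are implicit in SMILES; fill each atom to its normal valence:
  4 × C: 2 H each → 8
  2 × C: 3 H each → 6
  2 × C: 1 H each → 2
  1 × C: no H
  1 × O: no H
  Total hydrogens = 16.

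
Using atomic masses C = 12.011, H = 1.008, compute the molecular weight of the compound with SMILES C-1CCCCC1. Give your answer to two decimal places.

84.16

Molecular formula: C6H12.
M = 6×12.011 + 12×1.008 = 84.16 g/mol.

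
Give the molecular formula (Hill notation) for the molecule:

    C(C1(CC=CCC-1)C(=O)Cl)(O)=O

Heavy atoms from the SMILES: 8 C, 1 Cl, 3 O.
Implicit hydrogens by atom environment:
  3 × C: 2 H each → 6
  3 × C: no H
  2 × C: 1 H each → 2
  2 × O: no H
  1 × Cl: no H
  1 × O: 1 H
  Total hydrogens = 9.
Molecular formula: C8H9ClO3

C8H9ClO3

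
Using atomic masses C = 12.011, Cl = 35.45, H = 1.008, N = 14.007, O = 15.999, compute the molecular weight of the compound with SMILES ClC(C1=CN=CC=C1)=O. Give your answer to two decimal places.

Molecular formula: C6H4ClNO.
M = 6×12.011 + 1×35.45 + 4×1.008 + 1×14.007 + 1×15.999 = 141.55 g/mol.

141.55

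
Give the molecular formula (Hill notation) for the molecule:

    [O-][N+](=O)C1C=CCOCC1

C6H9NO3

Heavy atoms from the SMILES: 6 C, 1 N, 3 O.
Implicit hydrogens by atom environment:
  3 × C: 2 H each → 6
  3 × C: 1 H each → 3
  2 × O: no H
  1 × N (charge +1): no H
  1 × O (charge -1): no H
  Total hydrogens = 9.
Molecular formula: C6H9NO3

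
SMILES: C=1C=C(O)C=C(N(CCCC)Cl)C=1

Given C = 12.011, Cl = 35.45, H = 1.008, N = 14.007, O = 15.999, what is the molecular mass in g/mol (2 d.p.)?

Molecular formula: C10H14ClNO.
M = 10×12.011 + 1×35.45 + 14×1.008 + 1×14.007 + 1×15.999 = 199.68 g/mol.

199.68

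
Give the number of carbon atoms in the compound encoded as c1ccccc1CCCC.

The symbol for carbon appears 10 times in the SMILES. Lowercase c denotes aromatic carbon and counts toward C.

10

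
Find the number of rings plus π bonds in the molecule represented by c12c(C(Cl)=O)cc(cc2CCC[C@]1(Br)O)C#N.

Molecular formula from the SMILES: C12H9BrClNO2.
DoU = (2C + 2 + N − H − X)/2 = (2·12 + 2 + 1 − 9 − 2)/2 = 16/2 = 8.
(Structurally: 2 ring(s) + 6 π bond(s) = 8.)

8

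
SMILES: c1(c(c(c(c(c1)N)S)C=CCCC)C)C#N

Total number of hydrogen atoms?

Hydrogens are implicit in SMILES; fill each atom to its normal valence:
  5 × C (aromatic): no H
  2 × C: 3 H each → 6
  2 × C: 2 H each → 4
  2 × C: 1 H each → 2
  1 × C (aromatic): 1 H
  1 × C: no H
  1 × N: 2 H
  1 × N: no H
  1 × S: 1 H
  Total hydrogens = 16.

16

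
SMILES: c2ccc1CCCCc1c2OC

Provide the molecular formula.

Heavy atoms from the SMILES: 11 C, 1 O.
Implicit hydrogens by atom environment:
  4 × C: 2 H each → 8
  3 × C (aromatic): 1 H each → 3
  3 × C (aromatic): no H
  1 × C: 3 H
  1 × O: no H
  Total hydrogens = 14.
Molecular formula: C11H14O

C11H14O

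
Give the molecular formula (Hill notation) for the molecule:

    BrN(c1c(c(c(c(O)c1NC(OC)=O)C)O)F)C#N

C10H9BrFN3O4

Heavy atoms from the SMILES: 1 Br, 10 C, 1 F, 3 N, 4 O.
Implicit hydrogens by atom environment:
  6 × C (aromatic): no H
  2 × C: 3 H each → 6
  2 × C: no H
  2 × N: no H
  2 × O: 1 H each → 2
  2 × O: no H
  1 × Br: no H
  1 × F: no H
  1 × N: 1 H
  Total hydrogens = 9.
Molecular formula: C10H9BrFN3O4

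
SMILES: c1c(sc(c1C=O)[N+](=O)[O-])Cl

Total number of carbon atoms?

The symbol for carbon appears 5 times in the SMILES. Lowercase c denotes aromatic carbon and counts toward C.

5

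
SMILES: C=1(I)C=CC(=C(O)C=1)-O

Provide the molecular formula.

Heavy atoms from the SMILES: 6 C, 1 I, 2 O.
Implicit hydrogens by atom environment:
  3 × C (aromatic): 1 H each → 3
  3 × C (aromatic): no H
  2 × O: 1 H each → 2
  1 × I: no H
  Total hydrogens = 5.
Molecular formula: C6H5IO2

C6H5IO2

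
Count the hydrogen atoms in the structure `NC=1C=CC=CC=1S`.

Hydrogens are implicit in SMILES; fill each atom to its normal valence:
  4 × C (aromatic): 1 H each → 4
  2 × C (aromatic): no H
  1 × N: 2 H
  1 × S: 1 H
  Total hydrogens = 7.

7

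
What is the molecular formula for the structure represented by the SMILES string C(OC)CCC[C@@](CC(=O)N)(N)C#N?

C9H17N3O2

Heavy atoms from the SMILES: 9 C, 3 N, 2 O.
Implicit hydrogens by atom environment:
  5 × C: 2 H each → 10
  3 × C: no H
  2 × N: 2 H each → 4
  2 × O: no H
  1 × C: 3 H
  1 × N: no H
  Total hydrogens = 17.
Molecular formula: C9H17N3O2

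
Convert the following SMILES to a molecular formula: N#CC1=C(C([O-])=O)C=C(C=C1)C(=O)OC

C10H6NO4-

Heavy atoms from the SMILES: 10 C, 1 N, 4 O.
Implicit hydrogens by atom environment:
  3 × C (aromatic): 1 H each → 3
  3 × C (aromatic): no H
  3 × C: no H
  3 × O: no H
  1 × C: 3 H
  1 × N: no H
  1 × O (charge -1): no H
  Total hydrogens = 6.
Net charge -1.
Molecular formula: C10H6NO4-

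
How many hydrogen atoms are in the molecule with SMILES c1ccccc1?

6

Hydrogens are implicit in SMILES; fill each atom to its normal valence:
  6 × C (aromatic): 1 H each → 6
  Total hydrogens = 6.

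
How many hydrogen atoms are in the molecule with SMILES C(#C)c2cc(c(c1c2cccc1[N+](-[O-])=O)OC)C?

Hydrogens are implicit in SMILES; fill each atom to its normal valence:
  6 × C (aromatic): no H
  4 × C (aromatic): 1 H each → 4
  2 × C: 3 H each → 6
  2 × O: no H
  1 × C: 1 H
  1 × C: no H
  1 × N (charge +1): no H
  1 × O (charge -1): no H
  Total hydrogens = 11.

11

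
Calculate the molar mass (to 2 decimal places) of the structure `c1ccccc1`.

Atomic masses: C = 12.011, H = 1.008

Molecular formula: C6H6.
M = 6×12.011 + 6×1.008 = 78.11 g/mol.

78.11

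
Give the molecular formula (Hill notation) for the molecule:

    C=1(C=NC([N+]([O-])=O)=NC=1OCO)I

C5H4IN3O4

Heavy atoms from the SMILES: 5 C, 1 I, 3 N, 4 O.
Implicit hydrogens by atom environment:
  3 × C (aromatic): no H
  2 × N (aromatic): no H
  2 × O: no H
  1 × C: 2 H
  1 × C (aromatic): 1 H
  1 × I: no H
  1 × N (charge +1): no H
  1 × O: 1 H
  1 × O (charge -1): no H
  Total hydrogens = 4.
Molecular formula: C5H4IN3O4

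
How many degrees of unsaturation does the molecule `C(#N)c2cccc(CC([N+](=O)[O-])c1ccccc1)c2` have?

Molecular formula from the SMILES: C15H12N2O2.
DoU = (2C + 2 + N − H − X)/2 = (2·15 + 2 + 2 − 12 − 0)/2 = 22/2 = 11.
(Structurally: 2 ring(s) + 9 π bond(s) = 11.)

11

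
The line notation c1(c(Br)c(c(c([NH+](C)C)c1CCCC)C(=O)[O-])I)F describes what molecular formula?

Heavy atoms from the SMILES: 1 Br, 13 C, 1 F, 1 I, 1 N, 2 O.
Implicit hydrogens by atom environment:
  6 × C (aromatic): no H
  3 × C: 3 H each → 9
  3 × C: 2 H each → 6
  1 × Br: no H
  1 × C: no H
  1 × F: no H
  1 × I: no H
  1 × N (charge +1): 1 H
  1 × O: no H
  1 × O (charge -1): no H
  Total hydrogens = 16.
Molecular formula: C13H16BrFINO2

C13H16BrFINO2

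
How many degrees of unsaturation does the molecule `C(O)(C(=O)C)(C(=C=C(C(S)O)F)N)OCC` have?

Molecular formula from the SMILES: C9H14FNO4S.
DoU = (2C + 2 + N − H − X)/2 = (2·9 + 2 + 1 − 14 − 1)/2 = 6/2 = 3.
(Structurally: 0 ring(s) + 3 π bond(s) = 3.)

3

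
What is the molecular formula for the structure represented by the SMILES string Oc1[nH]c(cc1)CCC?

Heavy atoms from the SMILES: 7 C, 1 N, 1 O.
Implicit hydrogens by atom environment:
  2 × C: 2 H each → 4
  2 × C (aromatic): 1 H each → 2
  2 × C (aromatic): no H
  1 × C: 3 H
  1 × N (aromatic): 1 H
  1 × O: 1 H
  Total hydrogens = 11.
Molecular formula: C7H11NO

C7H11NO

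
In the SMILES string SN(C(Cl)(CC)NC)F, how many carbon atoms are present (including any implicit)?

The symbol for carbon appears 4 times in the SMILES. (Cl is a single chlorine, not C + l.)

4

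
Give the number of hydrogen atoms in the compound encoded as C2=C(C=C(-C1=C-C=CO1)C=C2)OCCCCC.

18

Hydrogens are implicit in SMILES; fill each atom to its normal valence:
  7 × C (aromatic): 1 H each → 7
  4 × C: 2 H each → 8
  3 × C (aromatic): no H
  1 × C: 3 H
  1 × O (aromatic): no H
  1 × O: no H
  Total hydrogens = 18.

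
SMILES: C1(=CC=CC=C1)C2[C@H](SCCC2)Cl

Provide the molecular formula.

Heavy atoms from the SMILES: 11 C, 1 Cl, 1 S.
Implicit hydrogens by atom environment:
  5 × C (aromatic): 1 H each → 5
  3 × C: 2 H each → 6
  2 × C: 1 H each → 2
  1 × C (aromatic): no H
  1 × Cl: no H
  1 × S: no H
  Total hydrogens = 13.
Molecular formula: C11H13ClS

C11H13ClS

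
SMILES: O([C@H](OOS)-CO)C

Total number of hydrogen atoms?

8

Hydrogens are implicit in SMILES; fill each atom to its normal valence:
  3 × O: no H
  1 × C: 3 H
  1 × C: 2 H
  1 × C: 1 H
  1 × O: 1 H
  1 × S: 1 H
  Total hydrogens = 8.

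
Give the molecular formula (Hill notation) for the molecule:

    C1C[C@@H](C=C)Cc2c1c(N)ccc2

Heavy atoms from the SMILES: 12 C, 1 N.
Implicit hydrogens by atom environment:
  4 × C: 2 H each → 8
  3 × C (aromatic): 1 H each → 3
  3 × C (aromatic): no H
  2 × C: 1 H each → 2
  1 × N: 2 H
  Total hydrogens = 15.
Molecular formula: C12H15N

C12H15N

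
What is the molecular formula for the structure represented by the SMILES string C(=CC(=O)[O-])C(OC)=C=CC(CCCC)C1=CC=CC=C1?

Heavy atoms from the SMILES: 18 C, 3 O.
Implicit hydrogens by atom environment:
  5 × C (aromatic): 1 H each → 5
  4 × C: 1 H each → 4
  3 × C: 2 H each → 6
  3 × C: no H
  2 × C: 3 H each → 6
  2 × O: no H
  1 × C (aromatic): no H
  1 × O (charge -1): no H
  Total hydrogens = 21.
Net charge -1.
Molecular formula: C18H21O3-

C18H21O3-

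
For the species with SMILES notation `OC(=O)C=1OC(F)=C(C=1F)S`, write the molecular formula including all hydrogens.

Heavy atoms from the SMILES: 5 C, 2 F, 3 O, 1 S.
Implicit hydrogens by atom environment:
  4 × C (aromatic): no H
  2 × F: no H
  1 × C: no H
  1 × O: 1 H
  1 × O (aromatic): no H
  1 × O: no H
  1 × S: 1 H
  Total hydrogens = 2.
Molecular formula: C5H2F2O3S

C5H2F2O3S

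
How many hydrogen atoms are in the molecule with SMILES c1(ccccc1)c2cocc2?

Hydrogens are implicit in SMILES; fill each atom to its normal valence:
  8 × C (aromatic): 1 H each → 8
  2 × C (aromatic): no H
  1 × O (aromatic): no H
  Total hydrogens = 8.

8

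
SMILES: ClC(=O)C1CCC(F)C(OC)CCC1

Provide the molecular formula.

C10H16ClFO2

Heavy atoms from the SMILES: 10 C, 1 Cl, 1 F, 2 O.
Implicit hydrogens by atom environment:
  5 × C: 2 H each → 10
  3 × C: 1 H each → 3
  2 × O: no H
  1 × C: 3 H
  1 × C: no H
  1 × Cl: no H
  1 × F: no H
  Total hydrogens = 16.
Molecular formula: C10H16ClFO2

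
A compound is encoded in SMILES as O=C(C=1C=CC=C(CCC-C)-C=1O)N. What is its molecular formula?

C11H15NO2

Heavy atoms from the SMILES: 11 C, 1 N, 2 O.
Implicit hydrogens by atom environment:
  3 × C: 2 H each → 6
  3 × C (aromatic): 1 H each → 3
  3 × C (aromatic): no H
  1 × C: 3 H
  1 × C: no H
  1 × N: 2 H
  1 × O: 1 H
  1 × O: no H
  Total hydrogens = 15.
Molecular formula: C11H15NO2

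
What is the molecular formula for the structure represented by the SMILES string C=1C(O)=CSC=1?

Heavy atoms from the SMILES: 4 C, 1 O, 1 S.
Implicit hydrogens by atom environment:
  3 × C (aromatic): 1 H each → 3
  1 × C (aromatic): no H
  1 × O: 1 H
  1 × S (aromatic): no H
  Total hydrogens = 4.
Molecular formula: C4H4OS

C4H4OS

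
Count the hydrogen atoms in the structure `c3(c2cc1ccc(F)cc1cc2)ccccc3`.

Hydrogens are implicit in SMILES; fill each atom to its normal valence:
  11 × C (aromatic): 1 H each → 11
  5 × C (aromatic): no H
  1 × F: no H
  Total hydrogens = 11.

11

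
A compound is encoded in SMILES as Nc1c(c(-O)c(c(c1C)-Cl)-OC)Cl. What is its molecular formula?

C8H9Cl2NO2

Heavy atoms from the SMILES: 8 C, 2 Cl, 1 N, 2 O.
Implicit hydrogens by atom environment:
  6 × C (aromatic): no H
  2 × C: 3 H each → 6
  2 × Cl: no H
  1 × N: 2 H
  1 × O: 1 H
  1 × O: no H
  Total hydrogens = 9.
Molecular formula: C8H9Cl2NO2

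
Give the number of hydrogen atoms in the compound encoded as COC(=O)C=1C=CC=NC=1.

7

Hydrogens are implicit in SMILES; fill each atom to its normal valence:
  4 × C (aromatic): 1 H each → 4
  2 × O: no H
  1 × C: 3 H
  1 × C (aromatic): no H
  1 × C: no H
  1 × N (aromatic): no H
  Total hydrogens = 7.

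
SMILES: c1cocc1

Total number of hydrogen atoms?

4

Hydrogens are implicit in SMILES; fill each atom to its normal valence:
  4 × C (aromatic): 1 H each → 4
  1 × O (aromatic): no H
  Total hydrogens = 4.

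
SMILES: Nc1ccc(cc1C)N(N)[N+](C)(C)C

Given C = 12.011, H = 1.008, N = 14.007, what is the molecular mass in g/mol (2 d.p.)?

195.29

Molecular formula: C10H19N4+.
M = 10×12.011 + 19×1.008 + 4×14.007 = 195.29 g/mol.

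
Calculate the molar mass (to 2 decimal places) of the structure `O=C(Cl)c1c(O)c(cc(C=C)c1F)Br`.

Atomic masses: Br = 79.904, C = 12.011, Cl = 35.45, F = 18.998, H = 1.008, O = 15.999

Molecular formula: C9H5BrClFO2.
M = 1×79.904 + 9×12.011 + 1×35.45 + 1×18.998 + 5×1.008 + 2×15.999 = 279.49 g/mol.

279.49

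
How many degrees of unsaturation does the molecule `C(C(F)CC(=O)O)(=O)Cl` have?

Molecular formula from the SMILES: C4H4ClFO3.
DoU = (2C + 2 + N − H − X)/2 = (2·4 + 2 + 0 − 4 − 2)/2 = 4/2 = 2.
(Structurally: 0 ring(s) + 2 π bond(s) = 2.)

2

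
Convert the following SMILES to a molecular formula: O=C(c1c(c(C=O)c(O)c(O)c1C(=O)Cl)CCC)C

C13H13ClO5

Heavy atoms from the SMILES: 13 C, 1 Cl, 5 O.
Implicit hydrogens by atom environment:
  6 × C (aromatic): no H
  3 × O: no H
  2 × C: 3 H each → 6
  2 × C: 2 H each → 4
  2 × C: no H
  2 × O: 1 H each → 2
  1 × C: 1 H
  1 × Cl: no H
  Total hydrogens = 13.
Molecular formula: C13H13ClO5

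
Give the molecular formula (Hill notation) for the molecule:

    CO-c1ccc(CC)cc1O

Heavy atoms from the SMILES: 9 C, 2 O.
Implicit hydrogens by atom environment:
  3 × C (aromatic): 1 H each → 3
  3 × C (aromatic): no H
  2 × C: 3 H each → 6
  1 × C: 2 H
  1 × O: 1 H
  1 × O: no H
  Total hydrogens = 12.
Molecular formula: C9H12O2

C9H12O2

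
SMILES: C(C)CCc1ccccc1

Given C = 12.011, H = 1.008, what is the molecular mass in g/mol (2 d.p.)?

Molecular formula: C10H14.
M = 10×12.011 + 14×1.008 = 134.22 g/mol.

134.22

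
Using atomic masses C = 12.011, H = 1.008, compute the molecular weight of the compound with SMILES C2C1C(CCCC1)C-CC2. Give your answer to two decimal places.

Molecular formula: C10H18.
M = 10×12.011 + 18×1.008 = 138.25 g/mol.

138.25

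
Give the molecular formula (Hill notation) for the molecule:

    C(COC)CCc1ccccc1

C11H16O

Heavy atoms from the SMILES: 11 C, 1 O.
Implicit hydrogens by atom environment:
  5 × C (aromatic): 1 H each → 5
  4 × C: 2 H each → 8
  1 × C: 3 H
  1 × C (aromatic): no H
  1 × O: no H
  Total hydrogens = 16.
Molecular formula: C11H16O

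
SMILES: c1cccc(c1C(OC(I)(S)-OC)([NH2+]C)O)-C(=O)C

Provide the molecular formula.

C12H17INO4S+

Heavy atoms from the SMILES: 12 C, 1 I, 1 N, 4 O, 1 S.
Implicit hydrogens by atom environment:
  4 × C (aromatic): 1 H each → 4
  3 × C: 3 H each → 9
  3 × C: no H
  3 × O: no H
  2 × C (aromatic): no H
  1 × I: no H
  1 × N (charge +1): 2 H
  1 × O: 1 H
  1 × S: 1 H
  Total hydrogens = 17.
Net charge +1.
Molecular formula: C12H17INO4S+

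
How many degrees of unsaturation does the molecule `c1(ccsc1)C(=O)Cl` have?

Molecular formula from the SMILES: C5H3ClOS.
DoU = (2C + 2 + N − H − X)/2 = (2·5 + 2 + 0 − 3 − 1)/2 = 8/2 = 4.
(Structurally: 1 ring(s) + 3 π bond(s) = 4.)

4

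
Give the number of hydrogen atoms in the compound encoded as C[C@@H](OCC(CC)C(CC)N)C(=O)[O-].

20

Hydrogens are implicit in SMILES; fill each atom to its normal valence:
  3 × C: 3 H each → 9
  3 × C: 2 H each → 6
  3 × C: 1 H each → 3
  2 × O: no H
  1 × C: no H
  1 × N: 2 H
  1 × O (charge -1): no H
  Total hydrogens = 20.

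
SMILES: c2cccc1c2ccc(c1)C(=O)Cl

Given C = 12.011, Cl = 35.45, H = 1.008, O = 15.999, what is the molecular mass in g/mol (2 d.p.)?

Molecular formula: C11H7ClO.
M = 11×12.011 + 1×35.45 + 7×1.008 + 1×15.999 = 190.63 g/mol.

190.63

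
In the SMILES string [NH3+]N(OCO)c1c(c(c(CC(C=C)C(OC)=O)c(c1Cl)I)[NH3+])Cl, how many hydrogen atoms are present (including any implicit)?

18

Hydrogens are implicit in SMILES; fill each atom to its normal valence:
  6 × C (aromatic): no H
  3 × C: 2 H each → 6
  3 × O: no H
  2 × C: 1 H each → 2
  2 × Cl: no H
  2 × N (charge +1): 3 H each → 6
  1 × C: 3 H
  1 × C: no H
  1 × I: no H
  1 × N: no H
  1 × O: 1 H
  Total hydrogens = 18.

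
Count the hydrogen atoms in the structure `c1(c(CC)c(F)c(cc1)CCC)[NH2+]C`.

19

Hydrogens are implicit in SMILES; fill each atom to its normal valence:
  4 × C (aromatic): no H
  3 × C: 3 H each → 9
  3 × C: 2 H each → 6
  2 × C (aromatic): 1 H each → 2
  1 × F: no H
  1 × N (charge +1): 2 H
  Total hydrogens = 19.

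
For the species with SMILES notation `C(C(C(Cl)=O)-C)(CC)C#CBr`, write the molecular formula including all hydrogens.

C8H10BrClO

Heavy atoms from the SMILES: 1 Br, 8 C, 1 Cl, 1 O.
Implicit hydrogens by atom environment:
  3 × C: no H
  2 × C: 3 H each → 6
  2 × C: 1 H each → 2
  1 × Br: no H
  1 × C: 2 H
  1 × Cl: no H
  1 × O: no H
  Total hydrogens = 10.
Molecular formula: C8H10BrClO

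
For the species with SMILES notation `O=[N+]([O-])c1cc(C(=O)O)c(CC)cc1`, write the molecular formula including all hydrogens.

Heavy atoms from the SMILES: 9 C, 1 N, 4 O.
Implicit hydrogens by atom environment:
  3 × C (aromatic): 1 H each → 3
  3 × C (aromatic): no H
  2 × O: no H
  1 × C: 3 H
  1 × C: 2 H
  1 × C: no H
  1 × N (charge +1): no H
  1 × O: 1 H
  1 × O (charge -1): no H
  Total hydrogens = 9.
Molecular formula: C9H9NO4

C9H9NO4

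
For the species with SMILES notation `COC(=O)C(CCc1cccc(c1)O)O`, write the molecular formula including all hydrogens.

C11H14O4

Heavy atoms from the SMILES: 11 C, 4 O.
Implicit hydrogens by atom environment:
  4 × C (aromatic): 1 H each → 4
  2 × C: 2 H each → 4
  2 × C (aromatic): no H
  2 × O: 1 H each → 2
  2 × O: no H
  1 × C: 3 H
  1 × C: 1 H
  1 × C: no H
  Total hydrogens = 14.
Molecular formula: C11H14O4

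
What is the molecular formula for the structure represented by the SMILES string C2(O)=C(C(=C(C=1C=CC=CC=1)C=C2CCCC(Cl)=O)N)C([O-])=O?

Heavy atoms from the SMILES: 17 C, 1 Cl, 1 N, 4 O.
Implicit hydrogens by atom environment:
  6 × C (aromatic): 1 H each → 6
  6 × C (aromatic): no H
  3 × C: 2 H each → 6
  2 × C: no H
  2 × O: no H
  1 × Cl: no H
  1 × N: 2 H
  1 × O: 1 H
  1 × O (charge -1): no H
  Total hydrogens = 15.
Net charge -1.
Molecular formula: C17H15ClNO4-

C17H15ClNO4-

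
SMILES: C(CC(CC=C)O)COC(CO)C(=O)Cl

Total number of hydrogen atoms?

17

Hydrogens are implicit in SMILES; fill each atom to its normal valence:
  6 × C: 2 H each → 12
  3 × C: 1 H each → 3
  2 × O: 1 H each → 2
  2 × O: no H
  1 × C: no H
  1 × Cl: no H
  Total hydrogens = 17.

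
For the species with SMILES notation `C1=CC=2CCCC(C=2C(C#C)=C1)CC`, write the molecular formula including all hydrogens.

C14H16

Heavy atoms from the SMILES: 14 C.
Implicit hydrogens by atom environment:
  4 × C: 2 H each → 8
  3 × C (aromatic): 1 H each → 3
  3 × C (aromatic): no H
  2 × C: 1 H each → 2
  1 × C: 3 H
  1 × C: no H
  Total hydrogens = 16.
Molecular formula: C14H16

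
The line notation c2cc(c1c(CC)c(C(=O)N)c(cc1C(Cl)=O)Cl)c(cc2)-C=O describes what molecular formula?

Heavy atoms from the SMILES: 17 C, 2 Cl, 1 N, 3 O.
Implicit hydrogens by atom environment:
  7 × C (aromatic): no H
  5 × C (aromatic): 1 H each → 5
  3 × O: no H
  2 × C: no H
  2 × Cl: no H
  1 × C: 3 H
  1 × C: 2 H
  1 × C: 1 H
  1 × N: 2 H
  Total hydrogens = 13.
Molecular formula: C17H13Cl2NO3

C17H13Cl2NO3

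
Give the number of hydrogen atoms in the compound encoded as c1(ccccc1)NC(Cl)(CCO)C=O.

12

Hydrogens are implicit in SMILES; fill each atom to its normal valence:
  5 × C (aromatic): 1 H each → 5
  2 × C: 2 H each → 4
  1 × C: 1 H
  1 × C: no H
  1 × C (aromatic): no H
  1 × Cl: no H
  1 × N: 1 H
  1 × O: 1 H
  1 × O: no H
  Total hydrogens = 12.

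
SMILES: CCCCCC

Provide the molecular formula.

C6H14

Heavy atoms from the SMILES: 6 C.
Implicit hydrogens by atom environment:
  4 × C: 2 H each → 8
  2 × C: 3 H each → 6
  Total hydrogens = 14.
Molecular formula: C6H14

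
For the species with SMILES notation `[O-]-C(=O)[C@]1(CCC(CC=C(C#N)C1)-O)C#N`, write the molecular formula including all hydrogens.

C11H11N2O3-

Heavy atoms from the SMILES: 11 C, 2 N, 3 O.
Implicit hydrogens by atom environment:
  5 × C: no H
  4 × C: 2 H each → 8
  2 × C: 1 H each → 2
  2 × N: no H
  1 × O: 1 H
  1 × O: no H
  1 × O (charge -1): no H
  Total hydrogens = 11.
Net charge -1.
Molecular formula: C11H11N2O3-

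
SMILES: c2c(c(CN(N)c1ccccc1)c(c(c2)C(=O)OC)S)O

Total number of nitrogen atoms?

The symbol for nitrogen appears 2 times in the SMILES.

2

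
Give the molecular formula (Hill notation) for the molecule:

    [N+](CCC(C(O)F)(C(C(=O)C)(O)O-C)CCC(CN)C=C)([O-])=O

C14H25FN2O6

Heavy atoms from the SMILES: 14 C, 1 F, 2 N, 6 O.
Implicit hydrogens by atom environment:
  6 × C: 2 H each → 12
  3 × C: 1 H each → 3
  3 × C: no H
  3 × O: no H
  2 × C: 3 H each → 6
  2 × O: 1 H each → 2
  1 × F: no H
  1 × N: 2 H
  1 × N (charge +1): no H
  1 × O (charge -1): no H
  Total hydrogens = 25.
Molecular formula: C14H25FN2O6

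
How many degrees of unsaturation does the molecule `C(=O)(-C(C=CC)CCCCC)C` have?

Molecular formula from the SMILES: C11H20O.
DoU = (2C + 2 + N − H − X)/2 = (2·11 + 2 + 0 − 20 − 0)/2 = 4/2 = 2.
(Structurally: 0 ring(s) + 2 π bond(s) = 2.)

2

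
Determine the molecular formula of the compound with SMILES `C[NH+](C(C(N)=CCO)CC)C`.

C8H19N2O+

Heavy atoms from the SMILES: 8 C, 2 N, 1 O.
Implicit hydrogens by atom environment:
  3 × C: 3 H each → 9
  2 × C: 2 H each → 4
  2 × C: 1 H each → 2
  1 × C: no H
  1 × N: 2 H
  1 × N (charge +1): 1 H
  1 × O: 1 H
  Total hydrogens = 19.
Net charge +1.
Molecular formula: C8H19N2O+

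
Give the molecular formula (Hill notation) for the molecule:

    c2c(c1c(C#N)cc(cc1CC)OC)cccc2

C16H15NO

Heavy atoms from the SMILES: 16 C, 1 N, 1 O.
Implicit hydrogens by atom environment:
  7 × C (aromatic): 1 H each → 7
  5 × C (aromatic): no H
  2 × C: 3 H each → 6
  1 × C: 2 H
  1 × C: no H
  1 × N: no H
  1 × O: no H
  Total hydrogens = 15.
Molecular formula: C16H15NO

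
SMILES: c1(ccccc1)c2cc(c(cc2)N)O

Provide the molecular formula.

C12H11NO

Heavy atoms from the SMILES: 12 C, 1 N, 1 O.
Implicit hydrogens by atom environment:
  8 × C (aromatic): 1 H each → 8
  4 × C (aromatic): no H
  1 × N: 2 H
  1 × O: 1 H
  Total hydrogens = 11.
Molecular formula: C12H11NO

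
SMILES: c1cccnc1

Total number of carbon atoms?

The symbol for carbon appears 5 times in the SMILES. Lowercase c denotes aromatic carbon and counts toward C.

5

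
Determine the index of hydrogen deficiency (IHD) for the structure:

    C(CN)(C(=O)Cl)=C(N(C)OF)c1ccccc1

Molecular formula from the SMILES: C11H12ClFN2O2.
DoU = (2C + 2 + N − H − X)/2 = (2·11 + 2 + 2 − 12 − 2)/2 = 12/2 = 6.
(Structurally: 1 ring(s) + 5 π bond(s) = 6.)

6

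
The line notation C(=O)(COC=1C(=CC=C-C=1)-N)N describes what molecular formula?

C8H10N2O2

Heavy atoms from the SMILES: 8 C, 2 N, 2 O.
Implicit hydrogens by atom environment:
  4 × C (aromatic): 1 H each → 4
  2 × C (aromatic): no H
  2 × N: 2 H each → 4
  2 × O: no H
  1 × C: 2 H
  1 × C: no H
  Total hydrogens = 10.
Molecular formula: C8H10N2O2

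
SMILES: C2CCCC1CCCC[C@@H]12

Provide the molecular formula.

C10H18

Heavy atoms from the SMILES: 10 C.
Implicit hydrogens by atom environment:
  8 × C: 2 H each → 16
  2 × C: 1 H each → 2
  Total hydrogens = 18.
Molecular formula: C10H18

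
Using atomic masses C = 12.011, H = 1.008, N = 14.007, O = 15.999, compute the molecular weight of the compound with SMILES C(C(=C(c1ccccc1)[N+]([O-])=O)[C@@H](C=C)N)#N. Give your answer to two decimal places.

Molecular formula: C12H11N3O2.
M = 12×12.011 + 11×1.008 + 3×14.007 + 2×15.999 = 229.24 g/mol.

229.24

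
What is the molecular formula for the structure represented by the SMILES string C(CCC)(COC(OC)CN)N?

Heavy atoms from the SMILES: 8 C, 2 N, 2 O.
Implicit hydrogens by atom environment:
  4 × C: 2 H each → 8
  2 × C: 3 H each → 6
  2 × C: 1 H each → 2
  2 × N: 2 H each → 4
  2 × O: no H
  Total hydrogens = 20.
Molecular formula: C8H20N2O2

C8H20N2O2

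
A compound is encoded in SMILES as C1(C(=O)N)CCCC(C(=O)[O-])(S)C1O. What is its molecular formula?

Heavy atoms from the SMILES: 8 C, 1 N, 4 O, 1 S.
Implicit hydrogens by atom environment:
  3 × C: 2 H each → 6
  3 × C: no H
  2 × C: 1 H each → 2
  2 × O: no H
  1 × N: 2 H
  1 × O: 1 H
  1 × O (charge -1): no H
  1 × S: 1 H
  Total hydrogens = 12.
Net charge -1.
Molecular formula: C8H12NO4S-

C8H12NO4S-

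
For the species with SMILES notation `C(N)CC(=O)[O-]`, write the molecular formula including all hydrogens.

Heavy atoms from the SMILES: 3 C, 1 N, 2 O.
Implicit hydrogens by atom environment:
  2 × C: 2 H each → 4
  1 × C: no H
  1 × N: 2 H
  1 × O: no H
  1 × O (charge -1): no H
  Total hydrogens = 6.
Net charge -1.
Molecular formula: C3H6NO2-

C3H6NO2-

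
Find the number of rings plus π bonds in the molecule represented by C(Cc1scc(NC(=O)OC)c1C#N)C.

6

Molecular formula from the SMILES: C10H12N2O2S.
DoU = (2C + 2 + N − H − X)/2 = (2·10 + 2 + 2 − 12 − 0)/2 = 12/2 = 6.
(Structurally: 1 ring(s) + 5 π bond(s) = 6.)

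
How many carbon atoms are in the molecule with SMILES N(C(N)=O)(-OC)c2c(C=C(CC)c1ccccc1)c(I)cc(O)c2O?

18

The symbol for carbon appears 18 times in the SMILES. Lowercase c denotes aromatic carbon and counts toward C.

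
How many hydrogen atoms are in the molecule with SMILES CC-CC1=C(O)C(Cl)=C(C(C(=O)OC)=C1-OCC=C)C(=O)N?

Hydrogens are implicit in SMILES; fill each atom to its normal valence:
  6 × C (aromatic): no H
  4 × C: 2 H each → 8
  4 × O: no H
  2 × C: 3 H each → 6
  2 × C: no H
  1 × C: 1 H
  1 × Cl: no H
  1 × N: 2 H
  1 × O: 1 H
  Total hydrogens = 18.

18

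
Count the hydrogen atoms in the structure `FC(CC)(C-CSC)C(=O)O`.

Hydrogens are implicit in SMILES; fill each atom to its normal valence:
  3 × C: 2 H each → 6
  2 × C: 3 H each → 6
  2 × C: no H
  1 × F: no H
  1 × O: 1 H
  1 × O: no H
  1 × S: no H
  Total hydrogens = 13.

13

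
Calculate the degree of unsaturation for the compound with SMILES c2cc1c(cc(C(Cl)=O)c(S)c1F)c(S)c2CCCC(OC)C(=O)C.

9

Molecular formula from the SMILES: C18H18ClFO3S2.
DoU = (2C + 2 + N − H − X)/2 = (2·18 + 2 + 0 − 18 − 2)/2 = 18/2 = 9.
(Structurally: 2 ring(s) + 7 π bond(s) = 9.)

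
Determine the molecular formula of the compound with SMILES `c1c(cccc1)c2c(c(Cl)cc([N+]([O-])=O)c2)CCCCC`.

Heavy atoms from the SMILES: 17 C, 1 Cl, 1 N, 2 O.
Implicit hydrogens by atom environment:
  7 × C (aromatic): 1 H each → 7
  5 × C (aromatic): no H
  4 × C: 2 H each → 8
  1 × C: 3 H
  1 × Cl: no H
  1 × N (charge +1): no H
  1 × O: no H
  1 × O (charge -1): no H
  Total hydrogens = 18.
Molecular formula: C17H18ClNO2

C17H18ClNO2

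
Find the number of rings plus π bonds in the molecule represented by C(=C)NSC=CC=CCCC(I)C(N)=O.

4

Molecular formula from the SMILES: C10H15IN2OS.
DoU = (2C + 2 + N − H − X)/2 = (2·10 + 2 + 2 − 15 − 1)/2 = 8/2 = 4.
(Structurally: 0 ring(s) + 4 π bond(s) = 4.)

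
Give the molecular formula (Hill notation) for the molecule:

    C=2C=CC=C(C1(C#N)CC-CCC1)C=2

Heavy atoms from the SMILES: 13 C, 1 N.
Implicit hydrogens by atom environment:
  5 × C: 2 H each → 10
  5 × C (aromatic): 1 H each → 5
  2 × C: no H
  1 × C (aromatic): no H
  1 × N: no H
  Total hydrogens = 15.
Molecular formula: C13H15N

C13H15N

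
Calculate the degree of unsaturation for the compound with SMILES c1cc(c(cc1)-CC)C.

4

Molecular formula from the SMILES: C9H12.
DoU = (2C + 2 + N − H − X)/2 = (2·9 + 2 + 0 − 12 − 0)/2 = 8/2 = 4.
(Structurally: 1 ring(s) + 3 π bond(s) = 4.)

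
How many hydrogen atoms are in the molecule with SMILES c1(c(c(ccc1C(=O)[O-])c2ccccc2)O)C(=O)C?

11

Hydrogens are implicit in SMILES; fill each atom to its normal valence:
  7 × C (aromatic): 1 H each → 7
  5 × C (aromatic): no H
  2 × C: no H
  2 × O: no H
  1 × C: 3 H
  1 × O: 1 H
  1 × O (charge -1): no H
  Total hydrogens = 11.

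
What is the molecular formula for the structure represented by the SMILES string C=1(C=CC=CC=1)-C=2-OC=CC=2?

Heavy atoms from the SMILES: 10 C, 1 O.
Implicit hydrogens by atom environment:
  8 × C (aromatic): 1 H each → 8
  2 × C (aromatic): no H
  1 × O (aromatic): no H
  Total hydrogens = 8.
Molecular formula: C10H8O

C10H8O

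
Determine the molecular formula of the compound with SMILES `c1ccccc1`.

Heavy atoms from the SMILES: 6 C.
Implicit hydrogens by atom environment:
  6 × C (aromatic): 1 H each → 6
  Total hydrogens = 6.
Molecular formula: C6H6

C6H6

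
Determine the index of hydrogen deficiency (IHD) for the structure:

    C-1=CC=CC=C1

4

Molecular formula from the SMILES: C6H6.
DoU = (2C + 2 + N − H − X)/2 = (2·6 + 2 + 0 − 6 − 0)/2 = 8/2 = 4.
(Structurally: 1 ring(s) + 3 π bond(s) = 4.)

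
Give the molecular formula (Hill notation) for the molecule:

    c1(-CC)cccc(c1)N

C8H11N

Heavy atoms from the SMILES: 8 C, 1 N.
Implicit hydrogens by atom environment:
  4 × C (aromatic): 1 H each → 4
  2 × C (aromatic): no H
  1 × C: 3 H
  1 × C: 2 H
  1 × N: 2 H
  Total hydrogens = 11.
Molecular formula: C8H11N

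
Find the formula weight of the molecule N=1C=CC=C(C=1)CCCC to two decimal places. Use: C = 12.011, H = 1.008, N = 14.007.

135.21

Molecular formula: C9H13N.
M = 9×12.011 + 13×1.008 + 1×14.007 = 135.21 g/mol.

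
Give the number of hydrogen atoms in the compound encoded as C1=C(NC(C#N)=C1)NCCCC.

13

Hydrogens are implicit in SMILES; fill each atom to its normal valence:
  3 × C: 2 H each → 6
  2 × C (aromatic): 1 H each → 2
  2 × C (aromatic): no H
  1 × C: 3 H
  1 × C: no H
  1 × N (aromatic): 1 H
  1 × N: 1 H
  1 × N: no H
  Total hydrogens = 13.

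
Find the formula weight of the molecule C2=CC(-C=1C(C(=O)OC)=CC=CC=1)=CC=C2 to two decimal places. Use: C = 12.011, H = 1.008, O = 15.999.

Molecular formula: C14H12O2.
M = 14×12.011 + 12×1.008 + 2×15.999 = 212.25 g/mol.

212.25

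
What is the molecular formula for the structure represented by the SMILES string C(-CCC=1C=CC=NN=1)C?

Heavy atoms from the SMILES: 8 C, 2 N.
Implicit hydrogens by atom environment:
  3 × C: 2 H each → 6
  3 × C (aromatic): 1 H each → 3
  2 × N (aromatic): no H
  1 × C: 3 H
  1 × C (aromatic): no H
  Total hydrogens = 12.
Molecular formula: C8H12N2

C8H12N2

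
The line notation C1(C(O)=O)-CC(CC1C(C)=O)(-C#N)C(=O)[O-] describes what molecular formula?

C10H10NO5-

Heavy atoms from the SMILES: 10 C, 1 N, 5 O.
Implicit hydrogens by atom environment:
  5 × C: no H
  3 × O: no H
  2 × C: 2 H each → 4
  2 × C: 1 H each → 2
  1 × C: 3 H
  1 × N: no H
  1 × O: 1 H
  1 × O (charge -1): no H
  Total hydrogens = 10.
Net charge -1.
Molecular formula: C10H10NO5-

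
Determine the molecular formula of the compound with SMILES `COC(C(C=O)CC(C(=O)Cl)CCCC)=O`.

C11H17ClO4

Heavy atoms from the SMILES: 11 C, 1 Cl, 4 O.
Implicit hydrogens by atom environment:
  4 × C: 2 H each → 8
  4 × O: no H
  3 × C: 1 H each → 3
  2 × C: 3 H each → 6
  2 × C: no H
  1 × Cl: no H
  Total hydrogens = 17.
Molecular formula: C11H17ClO4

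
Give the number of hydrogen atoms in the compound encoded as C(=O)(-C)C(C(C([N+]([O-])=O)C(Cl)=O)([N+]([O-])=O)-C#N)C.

Hydrogens are implicit in SMILES; fill each atom to its normal valence:
  4 × C: no H
  4 × O: no H
  2 × C: 3 H each → 6
  2 × C: 1 H each → 2
  2 × N (charge +1): no H
  2 × O (charge -1): no H
  1 × Cl: no H
  1 × N: no H
  Total hydrogens = 8.

8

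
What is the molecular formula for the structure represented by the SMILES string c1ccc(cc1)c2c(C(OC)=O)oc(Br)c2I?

C12H8BrIO3

Heavy atoms from the SMILES: 1 Br, 12 C, 1 I, 3 O.
Implicit hydrogens by atom environment:
  5 × C (aromatic): 1 H each → 5
  5 × C (aromatic): no H
  2 × O: no H
  1 × Br: no H
  1 × C: 3 H
  1 × C: no H
  1 × I: no H
  1 × O (aromatic): no H
  Total hydrogens = 8.
Molecular formula: C12H8BrIO3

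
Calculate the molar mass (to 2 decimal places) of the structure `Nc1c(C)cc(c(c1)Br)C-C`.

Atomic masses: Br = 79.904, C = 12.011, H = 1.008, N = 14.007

Molecular formula: C9H12BrN.
M = 1×79.904 + 9×12.011 + 12×1.008 + 1×14.007 = 214.11 g/mol.

214.11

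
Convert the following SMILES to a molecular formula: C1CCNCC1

C5H11N

Heavy atoms from the SMILES: 5 C, 1 N.
Implicit hydrogens by atom environment:
  5 × C: 2 H each → 10
  1 × N: 1 H
  Total hydrogens = 11.
Molecular formula: C5H11N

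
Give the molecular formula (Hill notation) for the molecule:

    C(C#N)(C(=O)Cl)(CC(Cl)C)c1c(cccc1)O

C12H11Cl2NO2

Heavy atoms from the SMILES: 12 C, 2 Cl, 1 N, 2 O.
Implicit hydrogens by atom environment:
  4 × C (aromatic): 1 H each → 4
  3 × C: no H
  2 × C (aromatic): no H
  2 × Cl: no H
  1 × C: 3 H
  1 × C: 2 H
  1 × C: 1 H
  1 × N: no H
  1 × O: 1 H
  1 × O: no H
  Total hydrogens = 11.
Molecular formula: C12H11Cl2NO2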